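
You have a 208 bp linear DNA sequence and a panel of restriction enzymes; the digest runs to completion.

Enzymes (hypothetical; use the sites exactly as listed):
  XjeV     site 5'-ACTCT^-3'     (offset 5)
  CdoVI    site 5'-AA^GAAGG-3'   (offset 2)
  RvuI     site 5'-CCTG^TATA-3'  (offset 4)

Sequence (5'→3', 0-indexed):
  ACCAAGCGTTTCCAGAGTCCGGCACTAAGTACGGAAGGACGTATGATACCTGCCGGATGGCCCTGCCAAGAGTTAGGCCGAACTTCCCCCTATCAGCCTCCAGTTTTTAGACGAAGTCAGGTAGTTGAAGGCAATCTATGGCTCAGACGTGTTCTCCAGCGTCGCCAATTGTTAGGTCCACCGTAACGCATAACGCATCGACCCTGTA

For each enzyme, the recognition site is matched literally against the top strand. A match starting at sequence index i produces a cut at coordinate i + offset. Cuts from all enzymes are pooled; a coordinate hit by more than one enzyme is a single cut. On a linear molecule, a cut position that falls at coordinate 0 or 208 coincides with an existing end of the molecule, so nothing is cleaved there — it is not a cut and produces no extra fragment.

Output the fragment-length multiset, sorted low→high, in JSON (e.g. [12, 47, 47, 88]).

[208]

Per-enzyme occurrences:
  XjeV (ACTCT, off=5): no sites
  CdoVI (AAGAAGG, off=2): no sites
  RvuI (CCTGTATA, off=4): no sites

Pooled cuts: ∅

Fragments:
  no cuts → one linear fragment of 208 bp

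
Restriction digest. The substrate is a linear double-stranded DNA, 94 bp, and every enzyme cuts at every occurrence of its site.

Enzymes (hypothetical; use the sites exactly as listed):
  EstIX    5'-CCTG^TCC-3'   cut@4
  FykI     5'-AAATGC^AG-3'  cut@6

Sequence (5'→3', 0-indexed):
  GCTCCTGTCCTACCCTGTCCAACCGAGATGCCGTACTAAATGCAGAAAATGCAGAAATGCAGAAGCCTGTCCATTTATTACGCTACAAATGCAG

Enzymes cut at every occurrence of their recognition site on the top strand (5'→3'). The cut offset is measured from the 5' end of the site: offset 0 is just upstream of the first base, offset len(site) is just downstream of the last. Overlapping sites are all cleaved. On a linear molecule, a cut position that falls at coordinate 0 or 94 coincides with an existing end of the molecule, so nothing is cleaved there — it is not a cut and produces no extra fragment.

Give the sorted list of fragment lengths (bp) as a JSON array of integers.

Site scan:
  EstIX CCTGTCC/4: at [3, 13, 65] ⇒ [7, 17, 69]
  FykI AAATGCAG/6: at [37, 46, 54, 86] ⇒ [43, 52, 60, 92]

All cut coordinates (distinct, sorted): [7, 17, 43, 52, 60, 69, 92]

Fragments:
  [0,7): 7 bp
  [7,17): 10 bp
  [17,43): 26 bp
  [43,52): 9 bp
  [52,60): 8 bp
  [60,69): 9 bp
  [69,92): 23 bp
  [92,94): 2 bp

[2,7,8,9,9,10,23,26]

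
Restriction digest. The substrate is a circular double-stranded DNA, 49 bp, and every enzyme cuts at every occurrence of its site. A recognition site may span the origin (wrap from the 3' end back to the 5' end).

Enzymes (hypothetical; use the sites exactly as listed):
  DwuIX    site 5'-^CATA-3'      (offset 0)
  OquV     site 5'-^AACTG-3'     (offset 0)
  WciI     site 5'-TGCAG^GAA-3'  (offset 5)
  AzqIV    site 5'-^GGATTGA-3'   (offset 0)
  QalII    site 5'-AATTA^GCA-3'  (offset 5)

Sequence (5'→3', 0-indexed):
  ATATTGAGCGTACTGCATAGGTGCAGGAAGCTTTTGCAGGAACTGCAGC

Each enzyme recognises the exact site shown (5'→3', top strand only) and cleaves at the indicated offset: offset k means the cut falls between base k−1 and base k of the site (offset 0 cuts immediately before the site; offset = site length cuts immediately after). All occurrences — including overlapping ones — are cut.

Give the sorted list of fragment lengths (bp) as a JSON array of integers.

Per-enzyme occurrences:
  DwuIX CATA/0: at [15, 48] ⇒ [15, 48]
  OquV AACTG/0: at [40] ⇒ [40]
  WciI TGCAGGAA/5: at [21, 34] ⇒ [26, 39]
  AzqIV (GGATTGA, off=0): no sites
  QalII (AATTAGCA, off=5): no sites

Pooled cuts: [15, 26, 39, 40, 48]

Fragment lengths:
  15→26: 11 bp
  26→39: 13 bp
  39→40: 1 bp
  40→48: 8 bp
  48→15 (wrap): 49-48+15 = 16 bp

[1,8,11,13,16]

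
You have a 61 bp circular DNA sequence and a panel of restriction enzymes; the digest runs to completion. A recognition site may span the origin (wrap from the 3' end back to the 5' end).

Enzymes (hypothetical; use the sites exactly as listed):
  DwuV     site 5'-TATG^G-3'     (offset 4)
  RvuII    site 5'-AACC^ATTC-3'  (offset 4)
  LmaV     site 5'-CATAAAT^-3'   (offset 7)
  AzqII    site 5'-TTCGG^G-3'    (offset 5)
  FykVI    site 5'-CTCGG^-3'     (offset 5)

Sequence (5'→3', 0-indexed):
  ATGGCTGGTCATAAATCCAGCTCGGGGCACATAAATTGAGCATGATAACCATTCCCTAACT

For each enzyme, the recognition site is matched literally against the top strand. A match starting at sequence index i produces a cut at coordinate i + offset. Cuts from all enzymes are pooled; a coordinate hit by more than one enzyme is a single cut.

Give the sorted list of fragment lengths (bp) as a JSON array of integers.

Scan for sites:
  DwuV (TATGG, off=4): starts [60] → cuts [3]
  RvuII (AACCATTC, off=4): starts [46] → cuts [50]
  LmaV (CATAAAT, off=7): starts [9, 29] → cuts [16, 36]
  AzqII (TTCGGG, off=5): no sites
  FykVI (CTCGG, off=5): starts [20] → cuts [25]

All cut coordinates (distinct, sorted): [3, 16, 25, 36, 50]

Fragment lengths:
  3→16: 13 bp
  16→25: 9 bp
  25→36: 11 bp
  36→50: 14 bp
  50→3 (wrap): 61-50+3 = 14 bp

[9,11,13,14,14]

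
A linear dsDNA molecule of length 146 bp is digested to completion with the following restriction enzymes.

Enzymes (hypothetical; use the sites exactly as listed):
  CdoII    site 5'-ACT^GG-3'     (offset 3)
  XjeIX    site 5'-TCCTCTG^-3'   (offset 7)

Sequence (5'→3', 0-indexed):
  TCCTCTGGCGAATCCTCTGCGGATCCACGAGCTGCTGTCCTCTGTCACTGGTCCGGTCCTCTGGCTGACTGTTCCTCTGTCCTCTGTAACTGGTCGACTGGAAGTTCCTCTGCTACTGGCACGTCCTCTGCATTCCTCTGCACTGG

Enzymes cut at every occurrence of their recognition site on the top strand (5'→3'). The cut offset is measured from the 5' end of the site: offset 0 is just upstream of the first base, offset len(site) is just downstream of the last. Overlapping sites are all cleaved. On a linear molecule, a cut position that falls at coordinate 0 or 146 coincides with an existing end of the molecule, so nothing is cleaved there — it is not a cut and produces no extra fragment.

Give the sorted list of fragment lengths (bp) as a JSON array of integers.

Scan for sites:
  CdoII (ACTGG, off=3): starts [46, 88, 96, 114, 141] → cuts [49, 91, 99, 117, 144]
  XjeIX (TCCTCTG, off=7): starts [0, 12, 37, 56, 72, 79, 105, 123, 133] → cuts [7, 19, 44, 63, 79, 86, 112, 130, 140]

All cut coordinates (distinct, sorted): [7, 19, 44, 49, 63, 79, 86, 91, 99, 112, 117, 130, 140, 144]

Fragment lengths:
  [0,7): 7 bp
  [7,19): 12 bp
  [19,44): 25 bp
  [44,49): 5 bp
  [49,63): 14 bp
  [63,79): 16 bp
  [79,86): 7 bp
  [86,91): 5 bp
  [91,99): 8 bp
  [99,112): 13 bp
  [112,117): 5 bp
  [117,130): 13 bp
  [130,140): 10 bp
  [140,144): 4 bp
  [144,146): 2 bp

[2,4,5,5,5,7,7,8,10,12,13,13,14,16,25]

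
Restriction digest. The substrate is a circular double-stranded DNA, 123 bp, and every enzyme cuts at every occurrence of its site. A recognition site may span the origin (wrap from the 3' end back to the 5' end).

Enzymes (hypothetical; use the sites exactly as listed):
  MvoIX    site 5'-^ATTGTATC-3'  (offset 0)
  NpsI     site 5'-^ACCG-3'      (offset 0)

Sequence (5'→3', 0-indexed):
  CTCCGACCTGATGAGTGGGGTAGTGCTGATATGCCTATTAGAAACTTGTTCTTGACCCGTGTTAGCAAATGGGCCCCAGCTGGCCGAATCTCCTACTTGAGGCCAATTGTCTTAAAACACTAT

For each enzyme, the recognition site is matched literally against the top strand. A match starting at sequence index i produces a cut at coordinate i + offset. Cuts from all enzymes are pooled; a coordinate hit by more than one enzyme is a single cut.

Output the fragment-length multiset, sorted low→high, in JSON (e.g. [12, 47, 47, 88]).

Site scan:
  MvoIX (ATTGTATC, off=0): no sites
  NpsI (ACCG, off=0): no sites

Pooled cuts: ∅

Fragment lengths:
  no cuts → one circular fragment of 123 bp

[123]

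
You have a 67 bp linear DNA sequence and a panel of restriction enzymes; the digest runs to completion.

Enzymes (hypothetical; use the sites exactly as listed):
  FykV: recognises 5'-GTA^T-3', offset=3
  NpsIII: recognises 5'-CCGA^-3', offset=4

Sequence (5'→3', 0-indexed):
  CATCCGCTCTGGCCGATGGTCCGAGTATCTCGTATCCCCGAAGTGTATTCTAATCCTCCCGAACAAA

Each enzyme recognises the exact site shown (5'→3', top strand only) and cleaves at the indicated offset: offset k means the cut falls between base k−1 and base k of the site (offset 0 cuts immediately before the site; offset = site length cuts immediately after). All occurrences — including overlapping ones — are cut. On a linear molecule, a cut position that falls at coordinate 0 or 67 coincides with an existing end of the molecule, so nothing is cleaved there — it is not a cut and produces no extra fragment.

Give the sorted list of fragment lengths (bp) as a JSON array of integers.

[3,5,6,7,7,8,15,16]

Per-enzyme occurrences:
  FykV (GTAT, off=3): starts [24, 31, 44] → cuts [27, 34, 47]
  NpsIII (CCGA, off=4): starts [12, 20, 37, 58] → cuts [16, 24, 41, 62]

All cut coordinates (distinct, sorted): [16, 24, 27, 34, 41, 47, 62]

Fragments:
  [0,16): 16 bp
  [16,24): 8 bp
  [24,27): 3 bp
  [27,34): 7 bp
  [34,41): 7 bp
  [41,47): 6 bp
  [47,62): 15 bp
  [62,67): 5 bp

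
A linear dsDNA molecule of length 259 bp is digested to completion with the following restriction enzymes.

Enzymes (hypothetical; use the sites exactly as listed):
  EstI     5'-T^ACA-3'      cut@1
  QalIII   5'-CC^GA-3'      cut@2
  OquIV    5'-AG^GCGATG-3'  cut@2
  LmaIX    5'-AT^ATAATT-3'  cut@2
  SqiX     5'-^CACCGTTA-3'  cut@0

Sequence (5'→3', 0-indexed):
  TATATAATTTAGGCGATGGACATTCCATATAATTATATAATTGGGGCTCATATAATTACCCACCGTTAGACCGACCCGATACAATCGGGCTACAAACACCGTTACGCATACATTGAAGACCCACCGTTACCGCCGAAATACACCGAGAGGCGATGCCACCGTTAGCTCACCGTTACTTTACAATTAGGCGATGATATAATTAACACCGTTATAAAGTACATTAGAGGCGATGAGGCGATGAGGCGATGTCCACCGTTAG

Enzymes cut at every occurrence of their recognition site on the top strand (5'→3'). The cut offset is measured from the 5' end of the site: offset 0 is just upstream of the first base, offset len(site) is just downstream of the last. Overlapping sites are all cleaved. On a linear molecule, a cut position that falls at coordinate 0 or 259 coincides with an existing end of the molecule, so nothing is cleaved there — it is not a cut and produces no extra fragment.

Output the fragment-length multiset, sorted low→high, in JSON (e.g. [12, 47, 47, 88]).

Scan for sites:
  EstI TACA/1: at [79, 90, 108, 138, 178, 216] ⇒ [80, 91, 109, 139, 179, 217]
  QalIII CCGA/2: at [70, 75, 132, 142] ⇒ [72, 77, 134, 144]
  OquIV AGGCGATG/2: at [10, 147, 185, 224, 232, 240] ⇒ [12, 149, 187, 226, 234, 242]
  LmaIX ATATAATT/2: at [1, 26, 34, 49, 193] ⇒ [3, 28, 36, 51, 195]
  SqiX CACCGTTA/0: at [60, 96, 121, 156, 167, 203, 250] ⇒ [60, 96, 121, 156, 167, 203, 250]

All cut coordinates (distinct, sorted): [3, 12, 28, 36, 51, 60, 72, 77, 80, 91, 96, 109, 121, 134, 139, 144, 149, 156, 167, 179, 187, 195, 203, 217, 226, 234, 242, 250]

Fragments:
  [0,3): 3 bp
  [3,12): 9 bp
  [12,28): 16 bp
  [28,36): 8 bp
  [36,51): 15 bp
  [51,60): 9 bp
  [60,72): 12 bp
  [72,77): 5 bp
  [77,80): 3 bp
  [80,91): 11 bp
  [91,96): 5 bp
  [96,109): 13 bp
  [109,121): 12 bp
  [121,134): 13 bp
  [134,139): 5 bp
  [139,144): 5 bp
  [144,149): 5 bp
  [149,156): 7 bp
  [156,167): 11 bp
  [167,179): 12 bp
  [179,187): 8 bp
  [187,195): 8 bp
  [195,203): 8 bp
  [203,217): 14 bp
  [217,226): 9 bp
  [226,234): 8 bp
  [234,242): 8 bp
  [242,250): 8 bp
  [250,259): 9 bp

[3,3,5,5,5,5,5,7,8,8,8,8,8,8,8,9,9,9,9,11,11,12,12,12,13,13,14,15,16]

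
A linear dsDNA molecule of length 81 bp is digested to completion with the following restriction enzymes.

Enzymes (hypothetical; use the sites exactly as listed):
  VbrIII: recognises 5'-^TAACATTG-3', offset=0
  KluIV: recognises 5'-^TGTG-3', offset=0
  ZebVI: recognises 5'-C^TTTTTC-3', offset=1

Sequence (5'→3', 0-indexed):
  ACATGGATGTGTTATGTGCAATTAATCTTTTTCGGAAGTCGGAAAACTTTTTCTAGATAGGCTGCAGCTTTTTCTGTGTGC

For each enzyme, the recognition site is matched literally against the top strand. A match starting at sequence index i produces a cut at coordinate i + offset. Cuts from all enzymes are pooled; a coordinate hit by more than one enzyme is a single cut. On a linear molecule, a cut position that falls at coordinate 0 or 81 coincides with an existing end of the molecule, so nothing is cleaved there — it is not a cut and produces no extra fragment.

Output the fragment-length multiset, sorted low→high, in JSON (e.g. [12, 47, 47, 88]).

Site scan:
  VbrIII (TAACATTG, off=0): no sites
  KluIV (TGTG, off=0): starts [7, 14, 74, 76] → cuts [7, 14, 74, 76]
  ZebVI (CTTTTTC, off=1): starts [26, 46, 67] → cuts [27, 47, 68]

All cut coordinates (distinct, sorted): [7, 14, 27, 47, 68, 74, 76]

Fragment lengths:
  [0,7): 7 bp
  [7,14): 7 bp
  [14,27): 13 bp
  [27,47): 20 bp
  [47,68): 21 bp
  [68,74): 6 bp
  [74,76): 2 bp
  [76,81): 5 bp

[2,5,6,7,7,13,20,21]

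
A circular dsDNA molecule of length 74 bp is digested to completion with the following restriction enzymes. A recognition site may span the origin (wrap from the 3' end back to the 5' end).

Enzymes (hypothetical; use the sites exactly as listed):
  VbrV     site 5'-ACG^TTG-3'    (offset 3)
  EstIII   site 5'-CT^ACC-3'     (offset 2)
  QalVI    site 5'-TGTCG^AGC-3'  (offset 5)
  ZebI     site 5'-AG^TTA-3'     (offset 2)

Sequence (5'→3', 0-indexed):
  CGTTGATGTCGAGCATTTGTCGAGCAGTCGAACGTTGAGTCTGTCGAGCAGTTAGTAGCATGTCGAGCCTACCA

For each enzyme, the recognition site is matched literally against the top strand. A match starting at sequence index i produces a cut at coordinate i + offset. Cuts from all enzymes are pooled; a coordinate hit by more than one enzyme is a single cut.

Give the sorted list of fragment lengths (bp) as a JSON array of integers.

[5,5,6,9,11,12,12,14]

Per-enzyme occurrences:
  VbrV ACGTTG/3: at [31, 73] ⇒ [2, 34]
  EstIII CTACC/2: at [68] ⇒ [70]
  QalVI TGTCGAGC/5: at [6, 17, 41, 60] ⇒ [11, 22, 46, 65]
  ZebI AGTTA/2: at [49] ⇒ [51]

Pooled cuts: [2, 11, 22, 34, 46, 51, 65, 70]

Fragments:
  2→11: 9 bp
  11→22: 11 bp
  22→34: 12 bp
  34→46: 12 bp
  46→51: 5 bp
  51→65: 14 bp
  65→70: 5 bp
  70→2 (wrap): 74-70+2 = 6 bp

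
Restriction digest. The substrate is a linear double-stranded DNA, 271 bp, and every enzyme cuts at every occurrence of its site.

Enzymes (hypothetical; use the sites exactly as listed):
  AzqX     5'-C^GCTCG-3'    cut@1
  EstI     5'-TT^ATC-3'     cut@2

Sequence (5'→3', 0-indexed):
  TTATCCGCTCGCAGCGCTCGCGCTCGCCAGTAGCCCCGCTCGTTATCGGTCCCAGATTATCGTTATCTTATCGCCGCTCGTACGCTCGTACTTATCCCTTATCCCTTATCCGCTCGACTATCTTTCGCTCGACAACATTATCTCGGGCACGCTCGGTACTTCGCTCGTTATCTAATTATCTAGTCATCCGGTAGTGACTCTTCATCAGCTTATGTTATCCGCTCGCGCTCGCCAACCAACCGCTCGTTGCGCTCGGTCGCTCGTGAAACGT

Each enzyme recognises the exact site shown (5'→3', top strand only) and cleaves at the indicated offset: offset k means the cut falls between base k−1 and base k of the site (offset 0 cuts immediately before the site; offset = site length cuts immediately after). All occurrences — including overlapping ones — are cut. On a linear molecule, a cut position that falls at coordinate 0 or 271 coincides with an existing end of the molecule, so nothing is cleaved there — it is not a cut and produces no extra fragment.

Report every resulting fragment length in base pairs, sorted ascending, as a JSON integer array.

Per-enzyme occurrences:
  AzqX (CGCTCG, off=1): starts [5, 14, 20, 36, 74, 82, 110, 125, 149, 161, 219, 225, 240, 249, 257] → cuts [6, 15, 21, 37, 75, 83, 111, 126, 150, 162, 220, 226, 241, 250, 258]
  EstI (TTATC, off=2): starts [0, 42, 56, 62, 67, 91, 98, 105, 137, 167, 175, 214] → cuts [2, 44, 58, 64, 69, 93, 100, 107, 139, 169, 177, 216]

Pooled cuts: [2, 6, 15, 21, 37, 44, 58, 64, 69, 75, 83, 93, 100, 107, 111, 126, 139, 150, 162, 169, 177, 216, 220, 226, 241, 250, 258]

Fragment lengths:
  [0,2): 2 bp
  [2,6): 4 bp
  [6,15): 9 bp
  [15,21): 6 bp
  [21,37): 16 bp
  [37,44): 7 bp
  [44,58): 14 bp
  [58,64): 6 bp
  [64,69): 5 bp
  [69,75): 6 bp
  [75,83): 8 bp
  [83,93): 10 bp
  [93,100): 7 bp
  [100,107): 7 bp
  [107,111): 4 bp
  [111,126): 15 bp
  [126,139): 13 bp
  [139,150): 11 bp
  [150,162): 12 bp
  [162,169): 7 bp
  [169,177): 8 bp
  [177,216): 39 bp
  [216,220): 4 bp
  [220,226): 6 bp
  [226,241): 15 bp
  [241,250): 9 bp
  [250,258): 8 bp
  [258,271): 13 bp

[2,4,4,4,5,6,6,6,6,7,7,7,7,8,8,8,9,9,10,11,12,13,13,14,15,15,16,39]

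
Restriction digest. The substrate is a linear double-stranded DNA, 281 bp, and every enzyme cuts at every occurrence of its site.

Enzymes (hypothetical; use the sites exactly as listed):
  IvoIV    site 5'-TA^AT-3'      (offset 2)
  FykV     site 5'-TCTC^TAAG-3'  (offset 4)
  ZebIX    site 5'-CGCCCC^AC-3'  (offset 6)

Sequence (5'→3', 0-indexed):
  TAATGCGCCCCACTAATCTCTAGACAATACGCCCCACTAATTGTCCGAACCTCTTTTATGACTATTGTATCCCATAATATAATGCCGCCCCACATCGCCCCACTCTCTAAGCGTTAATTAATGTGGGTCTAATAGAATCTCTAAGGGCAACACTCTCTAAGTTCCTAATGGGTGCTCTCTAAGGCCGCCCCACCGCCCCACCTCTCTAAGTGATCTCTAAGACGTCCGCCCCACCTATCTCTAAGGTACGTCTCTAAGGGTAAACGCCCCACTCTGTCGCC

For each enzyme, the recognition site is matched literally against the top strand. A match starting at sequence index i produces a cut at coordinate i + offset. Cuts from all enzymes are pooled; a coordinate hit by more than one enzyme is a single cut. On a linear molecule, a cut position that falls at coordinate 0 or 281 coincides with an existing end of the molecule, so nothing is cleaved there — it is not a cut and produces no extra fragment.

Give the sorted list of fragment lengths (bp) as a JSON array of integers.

Site scan:
  IvoIV (TAAT, off=2): starts [0, 13, 37, 74, 79, 114, 118, 129, 165] → cuts [2, 15, 39, 76, 81, 116, 120, 131, 167]
  FykV (TCTCTAAG, off=4): starts [103, 137, 153, 175, 202, 213, 237, 250] → cuts [107, 141, 157, 179, 206, 217, 241, 254]
  ZebIX (CGCCCCAC, off=6): starts [5, 29, 85, 95, 185, 193, 226, 264] → cuts [11, 35, 91, 101, 191, 199, 232, 270]

All cut coordinates (distinct, sorted): [2, 11, 15, 35, 39, 76, 81, 91, 101, 107, 116, 120, 131, 141, 157, 167, 179, 191, 199, 206, 217, 232, 241, 254, 270]

Fragment lengths:
  [0,2): 2 bp
  [2,11): 9 bp
  [11,15): 4 bp
  [15,35): 20 bp
  [35,39): 4 bp
  [39,76): 37 bp
  [76,81): 5 bp
  [81,91): 10 bp
  [91,101): 10 bp
  [101,107): 6 bp
  [107,116): 9 bp
  [116,120): 4 bp
  [120,131): 11 bp
  [131,141): 10 bp
  [141,157): 16 bp
  [157,167): 10 bp
  [167,179): 12 bp
  [179,191): 12 bp
  [191,199): 8 bp
  [199,206): 7 bp
  [206,217): 11 bp
  [217,232): 15 bp
  [232,241): 9 bp
  [241,254): 13 bp
  [254,270): 16 bp
  [270,281): 11 bp

[2,4,4,4,5,6,7,8,9,9,9,10,10,10,10,11,11,11,12,12,13,15,16,16,20,37]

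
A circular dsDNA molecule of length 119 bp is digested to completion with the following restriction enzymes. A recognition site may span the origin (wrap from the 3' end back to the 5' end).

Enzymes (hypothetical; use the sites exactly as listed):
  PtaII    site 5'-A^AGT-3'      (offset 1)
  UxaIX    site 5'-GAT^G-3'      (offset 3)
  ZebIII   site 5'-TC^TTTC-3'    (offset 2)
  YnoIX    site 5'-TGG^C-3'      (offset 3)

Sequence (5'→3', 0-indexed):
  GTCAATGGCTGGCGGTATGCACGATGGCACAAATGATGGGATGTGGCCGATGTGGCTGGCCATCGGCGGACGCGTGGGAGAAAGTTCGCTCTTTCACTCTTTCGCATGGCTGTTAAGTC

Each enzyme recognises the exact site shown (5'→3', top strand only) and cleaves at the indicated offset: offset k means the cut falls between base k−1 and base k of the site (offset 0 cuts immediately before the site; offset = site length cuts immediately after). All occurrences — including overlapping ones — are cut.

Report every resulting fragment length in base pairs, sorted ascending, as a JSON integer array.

Site scan:
  PtaII (AAGT, off=1): starts [81, 114] → cuts [82, 115]
  UxaIX (GATG, off=3): starts [22, 34, 39, 48] → cuts [25, 37, 42, 51]
  ZebIII (TCTTTC, off=2): starts [89, 97] → cuts [91, 99]
  YnoIX (TGGC, off=3): starts [5, 9, 24, 43, 52, 56, 106] → cuts [8, 12, 27, 46, 55, 59, 109]

Pooled cuts: [8, 12, 25, 27, 37, 42, 46, 51, 55, 59, 82, 91, 99, 109, 115]

Fragment lengths:
  8→12: 4 bp
  12→25: 13 bp
  25→27: 2 bp
  27→37: 10 bp
  37→42: 5 bp
  42→46: 4 bp
  46→51: 5 bp
  51→55: 4 bp
  55→59: 4 bp
  59→82: 23 bp
  82→91: 9 bp
  91→99: 8 bp
  99→109: 10 bp
  109→115: 6 bp
  115→8 (wrap): 119-115+8 = 12 bp

[2,4,4,4,4,5,5,6,8,9,10,10,12,13,23]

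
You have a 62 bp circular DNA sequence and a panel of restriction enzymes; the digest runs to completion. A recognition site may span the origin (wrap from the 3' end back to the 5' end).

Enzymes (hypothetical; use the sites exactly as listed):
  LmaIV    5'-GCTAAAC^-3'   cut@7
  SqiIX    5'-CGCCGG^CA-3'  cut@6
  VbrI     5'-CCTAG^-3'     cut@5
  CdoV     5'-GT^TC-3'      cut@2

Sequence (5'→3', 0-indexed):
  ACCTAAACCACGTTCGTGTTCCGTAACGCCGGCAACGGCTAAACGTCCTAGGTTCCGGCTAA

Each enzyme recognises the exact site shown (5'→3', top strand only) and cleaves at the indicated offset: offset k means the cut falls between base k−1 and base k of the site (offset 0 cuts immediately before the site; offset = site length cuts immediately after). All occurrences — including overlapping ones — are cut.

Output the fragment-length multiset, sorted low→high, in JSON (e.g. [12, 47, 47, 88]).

Site scan:
  LmaIV (GCTAAAC, off=7): starts [37, 57] → cuts [2, 44]
  SqiIX (CGCCGGCA, off=6): starts [26] → cuts [32]
  VbrI (CCTAG, off=5): starts [46] → cuts [51]
  CdoV (GTTC, off=2): starts [11, 17, 51] → cuts [13, 19, 53]

All cut coordinates (distinct, sorted): [2, 13, 19, 32, 44, 51, 53]

Fragments:
  2→13: 11 bp
  13→19: 6 bp
  19→32: 13 bp
  32→44: 12 bp
  44→51: 7 bp
  51→53: 2 bp
  53→2 (wrap): 62-53+2 = 11 bp

[2,6,7,11,11,12,13]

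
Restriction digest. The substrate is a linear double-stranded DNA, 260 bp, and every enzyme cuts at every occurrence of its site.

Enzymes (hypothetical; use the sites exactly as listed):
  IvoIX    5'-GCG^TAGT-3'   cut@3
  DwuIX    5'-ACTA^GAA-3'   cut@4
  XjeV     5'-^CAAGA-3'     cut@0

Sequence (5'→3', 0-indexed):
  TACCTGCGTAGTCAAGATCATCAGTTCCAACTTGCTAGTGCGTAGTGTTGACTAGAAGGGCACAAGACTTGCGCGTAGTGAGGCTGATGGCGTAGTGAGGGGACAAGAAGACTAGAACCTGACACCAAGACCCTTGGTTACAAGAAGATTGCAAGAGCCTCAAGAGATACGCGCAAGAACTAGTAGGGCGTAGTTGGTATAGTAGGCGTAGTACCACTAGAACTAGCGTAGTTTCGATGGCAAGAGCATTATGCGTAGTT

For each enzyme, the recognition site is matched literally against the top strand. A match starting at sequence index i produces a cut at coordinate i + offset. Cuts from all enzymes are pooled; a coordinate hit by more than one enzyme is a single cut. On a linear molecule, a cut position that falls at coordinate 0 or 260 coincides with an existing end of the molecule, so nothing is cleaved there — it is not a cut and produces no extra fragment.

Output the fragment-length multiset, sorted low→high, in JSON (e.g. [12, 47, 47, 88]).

[4,5,8,8,9,9,11,11,11,11,11,12,12,13,13,15,15,17,17,18,30]

Per-enzyme occurrences:
  IvoIX GCGTAGT/3: at [5, 39, 72, 89, 187, 205, 225, 252] ⇒ [8, 42, 75, 92, 190, 208, 228, 255]
  DwuIX ACTAGAA/4: at [50, 110, 215] ⇒ [54, 114, 219]
  XjeV CAAGA/0: at [12, 62, 103, 125, 140, 151, 160, 173, 240] ⇒ [12, 62, 103, 125, 140, 151, 160, 173, 240]

Pooled cuts: [8, 12, 42, 54, 62, 75, 92, 103, 114, 125, 140, 151, 160, 173, 190, 208, 219, 228, 240, 255]

Fragments:
  [0,8): 8 bp
  [8,12): 4 bp
  [12,42): 30 bp
  [42,54): 12 bp
  [54,62): 8 bp
  [62,75): 13 bp
  [75,92): 17 bp
  [92,103): 11 bp
  [103,114): 11 bp
  [114,125): 11 bp
  [125,140): 15 bp
  [140,151): 11 bp
  [151,160): 9 bp
  [160,173): 13 bp
  [173,190): 17 bp
  [190,208): 18 bp
  [208,219): 11 bp
  [219,228): 9 bp
  [228,240): 12 bp
  [240,255): 15 bp
  [255,260): 5 bp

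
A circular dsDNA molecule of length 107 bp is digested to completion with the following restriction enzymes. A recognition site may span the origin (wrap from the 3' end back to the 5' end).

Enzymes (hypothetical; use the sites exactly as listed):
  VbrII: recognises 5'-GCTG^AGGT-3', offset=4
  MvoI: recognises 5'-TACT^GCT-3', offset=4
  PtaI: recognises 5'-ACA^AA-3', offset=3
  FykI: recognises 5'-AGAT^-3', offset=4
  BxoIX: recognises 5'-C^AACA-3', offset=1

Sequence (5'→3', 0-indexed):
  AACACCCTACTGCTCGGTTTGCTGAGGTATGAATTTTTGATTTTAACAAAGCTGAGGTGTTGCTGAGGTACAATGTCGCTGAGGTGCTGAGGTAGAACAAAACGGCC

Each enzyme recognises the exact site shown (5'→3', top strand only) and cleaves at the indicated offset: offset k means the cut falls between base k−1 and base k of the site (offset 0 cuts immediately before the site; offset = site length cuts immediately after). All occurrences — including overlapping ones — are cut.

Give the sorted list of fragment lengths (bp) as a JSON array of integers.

Per-enzyme occurrences:
  VbrII GCTGAGGT/4: at [20, 50, 61, 77, 85] ⇒ [24, 54, 65, 81, 89]
  MvoI TACTGCT/4: at [7] ⇒ [11]
  PtaI ACAAA/3: at [45, 96] ⇒ [48, 99]
  FykI (AGAT, off=4): no sites
  BxoIX CAACA/1: at [106] ⇒ [0]

All cut coordinates (distinct, sorted): [0, 11, 24, 48, 54, 65, 81, 89, 99]

Fragment lengths:
  0→11: 11 bp
  11→24: 13 bp
  24→48: 24 bp
  48→54: 6 bp
  54→65: 11 bp
  65→81: 16 bp
  81→89: 8 bp
  89→99: 10 bp
  99→0 (wrap): 107-99+0 = 8 bp

[6,8,8,10,11,11,13,16,24]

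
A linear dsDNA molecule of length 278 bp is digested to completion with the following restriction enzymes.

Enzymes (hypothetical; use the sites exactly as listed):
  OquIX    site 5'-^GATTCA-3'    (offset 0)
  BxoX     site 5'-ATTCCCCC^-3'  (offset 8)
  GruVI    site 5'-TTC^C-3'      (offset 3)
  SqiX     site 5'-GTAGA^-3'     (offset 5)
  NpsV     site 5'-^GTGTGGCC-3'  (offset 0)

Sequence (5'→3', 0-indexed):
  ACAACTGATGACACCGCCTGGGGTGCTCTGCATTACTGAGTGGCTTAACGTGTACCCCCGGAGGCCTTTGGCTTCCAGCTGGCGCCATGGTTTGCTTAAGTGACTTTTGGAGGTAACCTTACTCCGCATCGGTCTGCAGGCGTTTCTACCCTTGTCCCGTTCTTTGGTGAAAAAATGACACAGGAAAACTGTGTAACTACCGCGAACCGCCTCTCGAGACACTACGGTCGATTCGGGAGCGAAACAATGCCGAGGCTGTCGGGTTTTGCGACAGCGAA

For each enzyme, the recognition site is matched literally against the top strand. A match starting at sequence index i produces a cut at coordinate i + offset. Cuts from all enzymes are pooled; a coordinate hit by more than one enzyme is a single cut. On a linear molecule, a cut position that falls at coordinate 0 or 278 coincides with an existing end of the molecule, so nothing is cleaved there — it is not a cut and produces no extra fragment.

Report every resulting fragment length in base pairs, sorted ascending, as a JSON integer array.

Per-enzyme occurrences:
  OquIX (GATTCA, off=0): no sites
  BxoX (ATTCCCCC, off=8): no sites
  GruVI (TTCC, off=3): starts [72] → cuts [75]
  SqiX (GTAGA, off=5): no sites
  NpsV (GTGTGGCC, off=0): no sites

Pooled cuts: [75]

Fragments:
  [0,75): 75 bp
  [75,278): 203 bp

[75,203]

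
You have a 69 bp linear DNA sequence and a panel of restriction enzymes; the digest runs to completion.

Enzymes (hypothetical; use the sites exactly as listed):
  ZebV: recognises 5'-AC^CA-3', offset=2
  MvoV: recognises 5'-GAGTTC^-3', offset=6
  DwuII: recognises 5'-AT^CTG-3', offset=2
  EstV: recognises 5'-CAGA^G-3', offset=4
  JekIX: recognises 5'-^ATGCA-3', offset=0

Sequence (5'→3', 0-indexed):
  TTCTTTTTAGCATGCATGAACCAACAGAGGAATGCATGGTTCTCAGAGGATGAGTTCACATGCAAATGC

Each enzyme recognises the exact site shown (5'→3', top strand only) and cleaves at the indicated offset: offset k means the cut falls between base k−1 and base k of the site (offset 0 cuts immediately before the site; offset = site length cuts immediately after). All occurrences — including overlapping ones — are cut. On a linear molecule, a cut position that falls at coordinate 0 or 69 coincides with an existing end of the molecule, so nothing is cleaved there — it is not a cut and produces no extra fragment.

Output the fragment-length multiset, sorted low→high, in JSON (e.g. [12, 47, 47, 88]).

Site scan:
  ZebV ACCA/2: at [19] ⇒ [21]
  MvoV GAGTTC/6: at [51] ⇒ [57]
  DwuII (ATCTG, off=2): no sites
  EstV CAGAG/4: at [24, 43] ⇒ [28, 47]
  JekIX ATGCA/0: at [11, 31, 59] ⇒ [11, 31, 59]

Pooled cuts: [11, 21, 28, 31, 47, 57, 59]

Fragments:
  [0,11): 11 bp
  [11,21): 10 bp
  [21,28): 7 bp
  [28,31): 3 bp
  [31,47): 16 bp
  [47,57): 10 bp
  [57,59): 2 bp
  [59,69): 10 bp

[2,3,7,10,10,10,11,16]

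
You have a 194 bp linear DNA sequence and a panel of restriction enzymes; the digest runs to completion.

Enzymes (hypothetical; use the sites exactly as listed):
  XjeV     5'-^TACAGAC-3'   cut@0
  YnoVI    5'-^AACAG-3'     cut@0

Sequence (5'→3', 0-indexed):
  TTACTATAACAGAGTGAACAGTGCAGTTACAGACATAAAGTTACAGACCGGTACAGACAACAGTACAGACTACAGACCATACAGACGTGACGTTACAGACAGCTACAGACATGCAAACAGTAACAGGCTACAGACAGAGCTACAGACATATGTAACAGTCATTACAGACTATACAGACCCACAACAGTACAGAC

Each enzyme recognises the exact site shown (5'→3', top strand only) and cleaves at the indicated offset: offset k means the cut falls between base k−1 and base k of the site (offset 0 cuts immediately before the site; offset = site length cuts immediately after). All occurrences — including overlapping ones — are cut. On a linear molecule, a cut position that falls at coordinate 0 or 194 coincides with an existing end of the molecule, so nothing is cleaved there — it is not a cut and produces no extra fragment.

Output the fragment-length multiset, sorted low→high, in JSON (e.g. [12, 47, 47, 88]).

Site scan:
  XjeV TACAGAC/0: at [27, 41, 51, 63, 70, 79, 93, 103, 128, 140, 162, 171, 187] ⇒ [27, 41, 51, 63, 70, 79, 93, 103, 128, 140, 162, 171, 187]
  YnoVI AACAG/0: at [7, 16, 58, 115, 121, 153, 182] ⇒ [7, 16, 58, 115, 121, 153, 182]

All cut coordinates (distinct, sorted): [7, 16, 27, 41, 51, 58, 63, 70, 79, 93, 103, 115, 121, 128, 140, 153, 162, 171, 182, 187]

Fragments:
  [0,7): 7 bp
  [7,16): 9 bp
  [16,27): 11 bp
  [27,41): 14 bp
  [41,51): 10 bp
  [51,58): 7 bp
  [58,63): 5 bp
  [63,70): 7 bp
  [70,79): 9 bp
  [79,93): 14 bp
  [93,103): 10 bp
  [103,115): 12 bp
  [115,121): 6 bp
  [121,128): 7 bp
  [128,140): 12 bp
  [140,153): 13 bp
  [153,162): 9 bp
  [162,171): 9 bp
  [171,182): 11 bp
  [182,187): 5 bp
  [187,194): 7 bp

[5,5,6,7,7,7,7,7,9,9,9,9,10,10,11,11,12,12,13,14,14]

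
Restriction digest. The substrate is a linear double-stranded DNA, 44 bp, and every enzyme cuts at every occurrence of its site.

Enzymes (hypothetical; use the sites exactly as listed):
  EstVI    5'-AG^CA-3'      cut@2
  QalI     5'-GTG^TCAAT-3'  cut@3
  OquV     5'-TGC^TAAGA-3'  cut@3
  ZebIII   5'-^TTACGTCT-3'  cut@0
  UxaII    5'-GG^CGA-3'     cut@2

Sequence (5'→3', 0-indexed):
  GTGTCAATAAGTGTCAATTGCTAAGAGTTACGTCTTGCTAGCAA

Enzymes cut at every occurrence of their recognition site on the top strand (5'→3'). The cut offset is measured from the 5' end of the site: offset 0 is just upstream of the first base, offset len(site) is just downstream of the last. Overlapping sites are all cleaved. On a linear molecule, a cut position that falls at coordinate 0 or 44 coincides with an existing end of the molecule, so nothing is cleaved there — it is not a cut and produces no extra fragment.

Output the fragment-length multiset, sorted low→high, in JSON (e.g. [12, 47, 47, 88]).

[3,3,6,8,10,14]

Per-enzyme occurrences:
  EstVI (AGCA, off=2): starts [39] → cuts [41]
  QalI (GTGTCAAT, off=3): starts [0, 10] → cuts [3, 13]
  OquV (TGCTAAGA, off=3): starts [18] → cuts [21]
  ZebIII (TTACGTCT, off=0): starts [27] → cuts [27]
  UxaII (GGCGA, off=2): no sites

Pooled cuts: [3, 13, 21, 27, 41]

Fragment lengths:
  [0,3): 3 bp
  [3,13): 10 bp
  [13,21): 8 bp
  [21,27): 6 bp
  [27,41): 14 bp
  [41,44): 3 bp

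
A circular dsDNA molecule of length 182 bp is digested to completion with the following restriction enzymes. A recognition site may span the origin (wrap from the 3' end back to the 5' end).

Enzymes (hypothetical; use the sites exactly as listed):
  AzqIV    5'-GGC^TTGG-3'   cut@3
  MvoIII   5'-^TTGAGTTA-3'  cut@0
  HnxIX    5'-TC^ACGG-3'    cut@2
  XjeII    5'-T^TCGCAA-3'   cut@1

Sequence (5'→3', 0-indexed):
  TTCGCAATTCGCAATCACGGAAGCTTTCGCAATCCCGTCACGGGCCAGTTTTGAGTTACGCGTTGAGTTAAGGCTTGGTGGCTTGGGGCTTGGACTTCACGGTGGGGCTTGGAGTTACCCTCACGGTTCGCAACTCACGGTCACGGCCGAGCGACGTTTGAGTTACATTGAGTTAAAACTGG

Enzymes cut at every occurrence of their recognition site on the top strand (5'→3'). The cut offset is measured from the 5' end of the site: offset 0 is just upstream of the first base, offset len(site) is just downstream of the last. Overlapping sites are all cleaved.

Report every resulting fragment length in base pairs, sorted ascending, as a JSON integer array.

[5,6,7,7,8,8,9,9,10,10,10,11,12,12,13,14,15,16]

Scan for sites:
  AzqIV GGCTTGG/3: at [71, 79, 86, 105] ⇒ [74, 82, 89, 108]
  MvoIII TTGAGTTA/0: at [50, 62, 157, 167] ⇒ [50, 62, 157, 167]
  HnxIX TCACGG/2: at [14, 37, 96, 120, 134, 140] ⇒ [16, 39, 98, 122, 136, 142]
  XjeII TTCGCAA/1: at [0, 7, 25, 126] ⇒ [1, 8, 26, 127]

Pooled cuts: [1, 8, 16, 26, 39, 50, 62, 74, 82, 89, 98, 108, 122, 127, 136, 142, 157, 167]

Fragments:
  1→8: 7 bp
  8→16: 8 bp
  16→26: 10 bp
  26→39: 13 bp
  39→50: 11 bp
  50→62: 12 bp
  62→74: 12 bp
  74→82: 8 bp
  82→89: 7 bp
  89→98: 9 bp
  98→108: 10 bp
  108→122: 14 bp
  122→127: 5 bp
  127→136: 9 bp
  136→142: 6 bp
  142→157: 15 bp
  157→167: 10 bp
  167→1 (wrap): 182-167+1 = 16 bp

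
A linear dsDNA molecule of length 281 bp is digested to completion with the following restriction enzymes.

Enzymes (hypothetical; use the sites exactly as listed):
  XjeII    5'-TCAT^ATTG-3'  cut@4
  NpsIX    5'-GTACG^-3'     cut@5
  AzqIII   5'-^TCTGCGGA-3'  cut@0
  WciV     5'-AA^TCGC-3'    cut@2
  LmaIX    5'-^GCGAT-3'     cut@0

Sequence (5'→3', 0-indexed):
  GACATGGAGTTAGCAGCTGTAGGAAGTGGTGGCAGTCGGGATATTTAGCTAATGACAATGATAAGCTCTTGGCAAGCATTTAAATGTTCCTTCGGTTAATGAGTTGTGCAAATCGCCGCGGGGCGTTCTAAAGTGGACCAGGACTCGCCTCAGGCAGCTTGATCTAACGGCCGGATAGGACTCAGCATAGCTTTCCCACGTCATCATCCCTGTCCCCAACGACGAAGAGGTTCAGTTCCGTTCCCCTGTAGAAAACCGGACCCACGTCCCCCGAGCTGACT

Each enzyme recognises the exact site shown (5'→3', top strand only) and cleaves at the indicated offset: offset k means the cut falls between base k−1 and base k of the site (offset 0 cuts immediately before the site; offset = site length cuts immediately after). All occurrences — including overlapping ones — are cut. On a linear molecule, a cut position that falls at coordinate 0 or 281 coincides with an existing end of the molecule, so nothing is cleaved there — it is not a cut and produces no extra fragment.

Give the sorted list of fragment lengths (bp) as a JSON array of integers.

[112,169]

Scan for sites:
  XjeII (TCATATTG, off=4): no sites
  NpsIX (GTACG, off=5): no sites
  AzqIII (TCTGCGGA, off=0): no sites
  WciV (AATCGC, off=2): starts [110] → cuts [112]
  LmaIX (GCGAT, off=0): no sites

All cut coordinates (distinct, sorted): [112]

Fragments:
  [0,112): 112 bp
  [112,281): 169 bp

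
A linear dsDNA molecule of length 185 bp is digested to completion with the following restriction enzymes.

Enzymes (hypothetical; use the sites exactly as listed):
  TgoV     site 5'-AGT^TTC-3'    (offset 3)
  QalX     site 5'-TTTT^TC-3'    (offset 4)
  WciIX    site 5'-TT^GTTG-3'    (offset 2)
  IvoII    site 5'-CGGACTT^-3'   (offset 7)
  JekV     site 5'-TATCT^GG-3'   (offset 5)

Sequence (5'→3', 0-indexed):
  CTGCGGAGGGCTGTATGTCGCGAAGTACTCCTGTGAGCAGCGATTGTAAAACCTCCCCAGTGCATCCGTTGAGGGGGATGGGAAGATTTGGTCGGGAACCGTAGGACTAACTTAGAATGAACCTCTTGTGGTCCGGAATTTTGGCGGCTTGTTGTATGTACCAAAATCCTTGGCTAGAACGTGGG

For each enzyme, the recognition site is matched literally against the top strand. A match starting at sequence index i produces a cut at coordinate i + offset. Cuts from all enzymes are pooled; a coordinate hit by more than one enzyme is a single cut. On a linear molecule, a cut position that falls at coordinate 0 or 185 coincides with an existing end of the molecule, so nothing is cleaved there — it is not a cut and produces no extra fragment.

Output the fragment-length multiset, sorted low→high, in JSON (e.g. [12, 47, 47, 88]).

[35,150]

Site scan:
  TgoV (AGTTTC, off=3): no sites
  QalX (TTTTTC, off=4): no sites
  WciIX TTGTTG/2: at [148] ⇒ [150]
  IvoII (CGGACTT, off=7): no sites
  JekV (TATCTGG, off=5): no sites

All cut coordinates (distinct, sorted): [150]

Fragment lengths:
  [0,150): 150 bp
  [150,185): 35 bp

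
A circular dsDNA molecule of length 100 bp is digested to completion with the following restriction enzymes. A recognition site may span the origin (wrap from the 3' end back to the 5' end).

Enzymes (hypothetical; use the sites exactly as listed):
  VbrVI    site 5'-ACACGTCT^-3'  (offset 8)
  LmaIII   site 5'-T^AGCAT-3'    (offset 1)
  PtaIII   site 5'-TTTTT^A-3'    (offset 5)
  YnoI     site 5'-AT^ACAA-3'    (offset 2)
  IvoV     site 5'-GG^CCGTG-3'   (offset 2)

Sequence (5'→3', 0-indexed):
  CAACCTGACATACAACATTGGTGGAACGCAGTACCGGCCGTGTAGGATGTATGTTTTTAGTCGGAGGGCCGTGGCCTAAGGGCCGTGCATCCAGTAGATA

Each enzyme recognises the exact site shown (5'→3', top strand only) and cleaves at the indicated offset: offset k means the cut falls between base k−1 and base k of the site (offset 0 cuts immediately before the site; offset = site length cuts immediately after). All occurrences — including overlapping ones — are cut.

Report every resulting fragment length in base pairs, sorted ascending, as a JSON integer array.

[10,12,14,17,21,26]

Scan for sites:
  VbrVI (ACACGTCT, off=8): no sites
  LmaIII (TAGCAT, off=1): no sites
  PtaIII TTTTTA/5: at [53] ⇒ [58]
  YnoI ATACAA/2: at [9, 97] ⇒ [11, 99]
  IvoV GGCCGTG/2: at [35, 66, 80] ⇒ [37, 68, 82]

All cut coordinates (distinct, sorted): [11, 37, 58, 68, 82, 99]

Fragment lengths:
  11→37: 26 bp
  37→58: 21 bp
  58→68: 10 bp
  68→82: 14 bp
  82→99: 17 bp
  99→11 (wrap): 100-99+11 = 12 bp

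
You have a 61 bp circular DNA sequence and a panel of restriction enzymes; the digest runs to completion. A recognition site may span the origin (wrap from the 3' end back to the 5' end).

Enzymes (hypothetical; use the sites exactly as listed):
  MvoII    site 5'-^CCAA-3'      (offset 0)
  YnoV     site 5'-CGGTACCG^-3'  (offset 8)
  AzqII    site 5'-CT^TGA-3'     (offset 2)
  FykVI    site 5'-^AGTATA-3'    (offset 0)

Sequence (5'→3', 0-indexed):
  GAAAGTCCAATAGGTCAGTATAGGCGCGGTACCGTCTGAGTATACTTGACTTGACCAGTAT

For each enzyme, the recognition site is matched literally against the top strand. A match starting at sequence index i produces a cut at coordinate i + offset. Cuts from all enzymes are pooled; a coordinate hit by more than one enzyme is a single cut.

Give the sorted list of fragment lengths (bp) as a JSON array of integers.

Scan for sites:
  MvoII CCAA/0: at [6] ⇒ [6]
  YnoV CGGTACCG/8: at [26] ⇒ [34]
  AzqII CTTGA/2: at [44, 49] ⇒ [46, 51]
  FykVI AGTATA/0: at [16, 38] ⇒ [16, 38]

All cut coordinates (distinct, sorted): [6, 16, 34, 38, 46, 51]

Fragment lengths:
  6→16: 10 bp
  16→34: 18 bp
  34→38: 4 bp
  38→46: 8 bp
  46→51: 5 bp
  51→6 (wrap): 61-51+6 = 16 bp

[4,5,8,10,16,18]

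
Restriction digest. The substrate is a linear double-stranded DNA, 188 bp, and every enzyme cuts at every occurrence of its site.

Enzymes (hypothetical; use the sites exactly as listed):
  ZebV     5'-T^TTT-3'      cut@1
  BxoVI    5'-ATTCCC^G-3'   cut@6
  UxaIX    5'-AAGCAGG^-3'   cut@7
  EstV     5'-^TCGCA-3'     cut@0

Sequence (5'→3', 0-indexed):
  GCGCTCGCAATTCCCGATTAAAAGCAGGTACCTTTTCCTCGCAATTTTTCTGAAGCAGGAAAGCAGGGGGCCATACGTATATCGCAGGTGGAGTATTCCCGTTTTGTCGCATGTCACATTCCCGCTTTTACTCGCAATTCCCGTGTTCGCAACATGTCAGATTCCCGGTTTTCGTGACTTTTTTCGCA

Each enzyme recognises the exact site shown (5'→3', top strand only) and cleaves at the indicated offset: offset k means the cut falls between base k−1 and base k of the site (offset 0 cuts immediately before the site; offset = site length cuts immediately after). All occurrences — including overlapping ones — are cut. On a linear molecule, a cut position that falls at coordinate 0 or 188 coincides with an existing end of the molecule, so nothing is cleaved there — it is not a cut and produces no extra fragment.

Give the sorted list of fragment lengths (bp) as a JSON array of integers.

Per-enzyme occurrences:
  ZebV (TTTT, off=1): starts [32, 44, 45, 101, 125, 168, 178, 179, 180] → cuts [33, 45, 46, 102, 126, 169, 179, 180, 181]
  BxoVI (ATTCCCG, off=6): starts [9, 94, 117, 136, 160] → cuts [15, 100, 123, 142, 166]
  UxaIX (AAGCAGG, off=7): starts [21, 52, 60] → cuts [28, 59, 67]
  EstV (TCGCA, off=0): starts [4, 38, 81, 106, 131, 146, 183] → cuts [4, 38, 81, 106, 131, 146, 183]

All cut coordinates (distinct, sorted): [4, 15, 28, 33, 38, 45, 46, 59, 67, 81, 100, 102, 106, 123, 126, 131, 142, 146, 166, 169, 179, 180, 181, 183]

Fragment lengths:
  [0,4): 4 bp
  [4,15): 11 bp
  [15,28): 13 bp
  [28,33): 5 bp
  [33,38): 5 bp
  [38,45): 7 bp
  [45,46): 1 bp
  [46,59): 13 bp
  [59,67): 8 bp
  [67,81): 14 bp
  [81,100): 19 bp
  [100,102): 2 bp
  [102,106): 4 bp
  [106,123): 17 bp
  [123,126): 3 bp
  [126,131): 5 bp
  [131,142): 11 bp
  [142,146): 4 bp
  [146,166): 20 bp
  [166,169): 3 bp
  [169,179): 10 bp
  [179,180): 1 bp
  [180,181): 1 bp
  [181,183): 2 bp
  [183,188): 5 bp

[1,1,1,2,2,3,3,4,4,4,5,5,5,5,7,8,10,11,11,13,13,14,17,19,20]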